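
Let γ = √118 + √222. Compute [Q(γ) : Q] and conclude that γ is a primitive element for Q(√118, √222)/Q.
[Q(γ) : Q] = 4 (equivalently, Q(γ) = Q(√118, √222))

Obviously Q(γ) ⊆ Q(√118, √222), and [Q(√118, √222):Q] = 4 (since 118, 222 are distinct squarefree integers > 1 with 26196 not a perfect square). To show equality we compute the minimal polynomial of γ. From γ = √118 + √222: γ^2 = 118 + 2√(26196) + 222 = 340 + 2√(26196), so γ^2 - 340 = 2√(26196); squaring, (γ^2 - 340)^2 = 4·26196, i.e. γ^4 - 680γ^2 + 115600 - 104784 = 0, i.e. γ^4 - 680γ^2 + 10816 = 0. So γ is a root of x^4 - 680x^2 + 10816. This polynomial is irreducible over Q: it has no rational root (each ±√118 ± √222 is irrational), and any factorization into two quadratics over Q would force √(26196) ∈ Q (pairing opposite roots) or √118, √222 ∈ Q (other pairings), all impossible. Hence [Q(γ):Q] = 4 = [Q(√118, √222):Q], so Q(γ) = Q(√118, √222).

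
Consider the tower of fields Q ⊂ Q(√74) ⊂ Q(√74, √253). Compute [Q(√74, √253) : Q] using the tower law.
[Q(√74, √253) : Q] = 4

[Q(√74):Q] = 2 (min poly x^2 - 74, irreducible since 74 is squarefree > 1). For the top step, suppose √253 ∈ Q(√74), say √253 = c + d√74 with c, d ∈ Q. Squaring: 253 = c^2 + 74d^2 + 2cd√74. Since √74 ∉ Q this forces 2cd = 0. If d = 0 then √253 = c ∈ Q, contradicting 253 squarefree > 1. If c = 0 then 253 = 74d^2, so 74·253 = (74d)^2 is a perfect square in Q — but 74·253 = 18722 is not a perfect square (since 74 and 253 are distinct squarefree integers). Contradiction. Hence √253 ∉ Q(√74), so x^2 - 253 stays irreducible over Q(√74) and [Q(√74, √253) : Q(√74)] = 2. By the tower law, [Q(√74, √253) : Q] = 2 · 2 = 4.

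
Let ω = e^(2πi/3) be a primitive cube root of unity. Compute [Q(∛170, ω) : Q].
[Q(∛170, ω) : Q] = 6

[Q(∛170):Q] = 3 (min poly x^3 - 170, irreducible since 170 is not a perfect cube). [Q(ω):Q] = 2 (min poly x^2 + x + 1). Since Q(∛170) ⊂ R and ω ∉ R, we have ω ∉ Q(∛170), so x^2 + x + 1 remains irreducible over Q(∛170) and [Q(∛170, ω) : Q(∛170)] = 2. By the tower law, [Q(∛170, ω) : Q] = 3 · 2 = 6. (In fact Q(∛170, ω) is the splitting field of x^3 - 170 over Q.)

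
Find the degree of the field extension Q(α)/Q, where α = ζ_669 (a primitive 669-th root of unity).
[Q(α):Q] = 444

The minimal polynomial of ζ_669 over Q is the 669-th cyclotomic polynomial Φ_669(x), which is irreducible over Q and has degree φ(669) = 444. Hence [Q(α):Q] = φ(669) = 444.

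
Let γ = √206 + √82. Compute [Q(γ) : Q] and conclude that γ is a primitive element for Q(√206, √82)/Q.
[Q(γ) : Q] = 4 (equivalently, Q(γ) = Q(√206, √82))

Obviously Q(γ) ⊆ Q(√206, √82), and [Q(√206, √82):Q] = 4 (since 206, 82 are distinct squarefree integers > 1 with 16892 not a perfect square). To show equality we compute the minimal polynomial of γ. From γ = √206 + √82: γ^2 = 206 + 2√(16892) + 82 = 288 + 2√(16892), so γ^2 - 288 = 2√(16892); squaring, (γ^2 - 288)^2 = 4·16892, i.e. γ^4 - 576γ^2 + 82944 - 67568 = 0, i.e. γ^4 - 576γ^2 + 15376 = 0. So γ is a root of x^4 - 576x^2 + 15376. This polynomial is irreducible over Q: it has no rational root (each ±√206 ± √82 is irrational), and any factorization into two quadratics over Q would force √(16892) ∈ Q (pairing opposite roots) or √206, √82 ∈ Q (other pairings), all impossible. Hence [Q(γ):Q] = 4 = [Q(√206, √82):Q], so Q(γ) = Q(√206, √82).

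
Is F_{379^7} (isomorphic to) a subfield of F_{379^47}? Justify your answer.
No: F_{379^7} is not a subfield of F_{379^47}

F_{p^m} embeds in F_{p^n} iff m | n. Here 7 ∤ 47 (since 47 = 6·7 + 5 with remainder 5 ≠ 0), so F_{379^7} is not a subfield of F_{379^47}. Equivalently: if it were, the tower law would give 7 = [F_{379^7}:F_379] dividing [F_{379^47}:F_379] = 47, contradiction.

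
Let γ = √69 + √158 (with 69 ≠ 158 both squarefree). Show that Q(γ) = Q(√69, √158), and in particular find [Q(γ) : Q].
[Q(γ) : Q] = 4 (equivalently, Q(γ) = Q(√69, √158))

Obviously Q(γ) ⊆ Q(√69, √158), and [Q(√69, √158):Q] = 4 (since 69, 158 are distinct squarefree integers > 1 with 10902 not a perfect square). To show equality we compute the minimal polynomial of γ. From γ = √69 + √158: γ^2 = 69 + 2√(10902) + 158 = 227 + 2√(10902), so γ^2 - 227 = 2√(10902); squaring, (γ^2 - 227)^2 = 4·10902, i.e. γ^4 - 454γ^2 + 51529 - 43608 = 0, i.e. γ^4 - 454γ^2 + 7921 = 0. So γ is a root of x^4 - 454x^2 + 7921. This polynomial is irreducible over Q: it has no rational root (each ±√69 ± √158 is irrational), and any factorization into two quadratics over Q would force √(10902) ∈ Q (pairing opposite roots) or √69, √158 ∈ Q (other pairings), all impossible. Hence [Q(γ):Q] = 4 = [Q(√69, √158):Q], so Q(γ) = Q(√69, √158).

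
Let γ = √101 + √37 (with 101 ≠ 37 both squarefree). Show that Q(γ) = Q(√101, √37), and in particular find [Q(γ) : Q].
[Q(γ) : Q] = 4 (equivalently, Q(γ) = Q(√101, √37))

Obviously Q(γ) ⊆ Q(√101, √37), and [Q(√101, √37):Q] = 4 (since 101, 37 are distinct squarefree integers > 1 with 3737 not a perfect square). To show equality we compute the minimal polynomial of γ. From γ = √101 + √37: γ^2 = 101 + 2√(3737) + 37 = 138 + 2√(3737), so γ^2 - 138 = 2√(3737); squaring, (γ^2 - 138)^2 = 4·3737, i.e. γ^4 - 276γ^2 + 19044 - 14948 = 0, i.e. γ^4 - 276γ^2 + 4096 = 0. So γ is a root of x^4 - 276x^2 + 4096. This polynomial is irreducible over Q: it has no rational root (each ±√101 ± √37 is irrational), and any factorization into two quadratics over Q would force √(3737) ∈ Q (pairing opposite roots) or √101, √37 ∈ Q (other pairings), all impossible. Hence [Q(γ):Q] = 4 = [Q(√101, √37):Q], so Q(γ) = Q(√101, √37).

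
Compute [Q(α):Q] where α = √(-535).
[Q(α):Q] = 2

[Q(α):Q] equals the degree of the minimal polynomial of α. Here α^2 = -535 and x^2 + 535 is irreducible (d = -535 is squarefree, ≠ 1, hence not a square), so deg(m_α) = 2. Thus [Q(α):Q] = 2.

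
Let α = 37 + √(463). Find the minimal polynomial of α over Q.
m_α(x) = x^2 - 74x + 906

From α - 37 = √(463), squaring gives (α - 37)^2 = 463, i.e. α^2 - 74α + 1369 = 463, so α^2 - 74α + 906 = 0. The discriminant of x^2 - 74x + 906 is (-74)^2 - 4·(906) = 5476 - 3624 = 1852, and 4·(463) is not a perfect square in Q since 463 is squarefree and ≠ 1. Hence x^2 - 74x + 906 is irreducible over Q and is the minimal polynomial of α.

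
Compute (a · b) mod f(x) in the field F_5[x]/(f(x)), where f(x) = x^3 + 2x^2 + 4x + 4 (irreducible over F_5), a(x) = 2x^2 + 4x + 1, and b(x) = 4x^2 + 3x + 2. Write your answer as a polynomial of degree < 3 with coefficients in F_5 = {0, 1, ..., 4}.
a · b ≡ x^2 + 3 (mod f(x))

Multiply in F_5[x]: a(x)·b(x) = (2x^2 + 4x + 1)·(4x^2 + 3x + 2) = 3x^4 + 2x^3 + x + 2. This has degree ≥ 3, so divide by f(x) over F_5: 3x^4 + 2x^3 + x + 2 = (3x + 1)·(x^3 + 2x^2 + 4x + 4) + (x^2 + 3). Hence a·b ≡ x^2 + 3 (mod f). (F_5[x]/(f) is a field with 5^3 = 125 elements since f is irreducible of degree 3.)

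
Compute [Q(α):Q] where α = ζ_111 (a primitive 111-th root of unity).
[Q(α):Q] = 72

The minimal polynomial of ζ_111 over Q is the 111-th cyclotomic polynomial Φ_111(x), which is irreducible over Q and has degree φ(111) = 72. Hence [Q(α):Q] = φ(111) = 72.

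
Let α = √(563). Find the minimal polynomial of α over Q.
m_α(x) = x^2 - 563

α satisfies α^2 - 563 = 0, so x^2 - 563 annihilates α. Since d = 563 is squarefree and ≠ 1, it is not a perfect square in Q, so x^2 - 563 has no rational root and is therefore irreducible over Q (a degree-2 polynomial over a field is irreducible iff it has no root). Hence m_α(x) = x^2 - 563.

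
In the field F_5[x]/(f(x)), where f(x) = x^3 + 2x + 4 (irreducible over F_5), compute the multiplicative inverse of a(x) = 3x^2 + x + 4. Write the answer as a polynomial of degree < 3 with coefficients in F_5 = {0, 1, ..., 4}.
a(x)^(-1) ≡ 3x^2 + 2 (mod f(x))

Since f is irreducible over F_5, F_5[x]/(f) is a field and a(x) ≠ 0 has an inverse. Apply the extended Euclidean algorithm to f(x) and a(x) in F_5[x]: f(x) = (2x + 1)·a(x) + (3x);  a(x) = (x + 2)·(3x) + (4). The last nonzero remainder is the constant 4 = gcd(f, a) in F_5. Back-substituting through the division chain expresses 4 = s(x)·a(x) + t(x)·f(x) with s(x) ≡ 2x^2 + 3 (mod f), so (2x^2 + 3)·a(x) ≡ 4 (mod f). Multiplying by 4^(-1) ≡ 4 in F_5 gives a(x)^(-1) ≡ 4·(2x^2 + 3) ≡ 3x^2 + 2 (mod f). Check: (3x^2 + x + 4)·(3x^2 + 2) = 4x^4 + 3x^3 + 3x^2 + 2x + 3 ≡ 1 (mod x^3 + 2x + 4).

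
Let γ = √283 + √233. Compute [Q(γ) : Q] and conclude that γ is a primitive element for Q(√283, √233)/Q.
[Q(γ) : Q] = 4 (equivalently, Q(γ) = Q(√283, √233))

Obviously Q(γ) ⊆ Q(√283, √233), and [Q(√283, √233):Q] = 4 (since 283, 233 are distinct squarefree integers > 1 with 65939 not a perfect square). To show equality we compute the minimal polynomial of γ. From γ = √283 + √233: γ^2 = 283 + 2√(65939) + 233 = 516 + 2√(65939), so γ^2 - 516 = 2√(65939); squaring, (γ^2 - 516)^2 = 4·65939, i.e. γ^4 - 1032γ^2 + 266256 - 263756 = 0, i.e. γ^4 - 1032γ^2 + 2500 = 0. So γ is a root of x^4 - 1032x^2 + 2500. This polynomial is irreducible over Q: it has no rational root (each ±√283 ± √233 is irrational), and any factorization into two quadratics over Q would force √(65939) ∈ Q (pairing opposite roots) or √283, √233 ∈ Q (other pairings), all impossible. Hence [Q(γ):Q] = 4 = [Q(√283, √233):Q], so Q(γ) = Q(√283, √233).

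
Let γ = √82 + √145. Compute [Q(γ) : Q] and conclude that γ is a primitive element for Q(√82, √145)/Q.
[Q(γ) : Q] = 4 (equivalently, Q(γ) = Q(√82, √145))

Obviously Q(γ) ⊆ Q(√82, √145), and [Q(√82, √145):Q] = 4 (since 82, 145 are distinct squarefree integers > 1 with 11890 not a perfect square). To show equality we compute the minimal polynomial of γ. From γ = √82 + √145: γ^2 = 82 + 2√(11890) + 145 = 227 + 2√(11890), so γ^2 - 227 = 2√(11890); squaring, (γ^2 - 227)^2 = 4·11890, i.e. γ^4 - 454γ^2 + 51529 - 47560 = 0, i.e. γ^4 - 454γ^2 + 3969 = 0. So γ is a root of x^4 - 454x^2 + 3969. This polynomial is irreducible over Q: it has no rational root (each ±√82 ± √145 is irrational), and any factorization into two quadratics over Q would force √(11890) ∈ Q (pairing opposite roots) or √82, √145 ∈ Q (other pairings), all impossible. Hence [Q(γ):Q] = 4 = [Q(√82, √145):Q], so Q(γ) = Q(√82, √145).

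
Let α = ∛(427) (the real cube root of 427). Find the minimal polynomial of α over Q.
m_α(x) = x^3 - 427

α satisfies α^3 = 427, so x^3 - 427 annihilates α. By the rational root test, a rational root p/q (in lowest terms) of x^3 - 427 would satisfy p^3 = 427 q^3, forcing q = 1 and p^3 = 427; but 427 is not a perfect cube, contradiction. A monic cubic over Q with no rational root is irreducible (any nontrivial factorization would include a linear factor). Hence x^3 - 427 is the minimal polynomial of α, and in particular [Q(α):Q] = 3.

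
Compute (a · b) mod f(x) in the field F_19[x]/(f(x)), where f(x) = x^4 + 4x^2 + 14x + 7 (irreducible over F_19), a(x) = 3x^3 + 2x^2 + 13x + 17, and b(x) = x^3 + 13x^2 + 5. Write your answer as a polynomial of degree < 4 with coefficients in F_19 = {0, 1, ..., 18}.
a · b ≡ 14x^3 + 3x^2 + 8x + 10 (mod f(x))

Multiply in F_19[x]: a(x)·b(x) = (3x^3 + 2x^2 + 13x + 17)·(x^3 + 13x^2 + 5) = 3x^6 + 3x^5 + x^4 + 11x^3 + 3x^2 + 8x + 9. This has degree ≥ 4, so divide by f(x) over F_19: 3x^6 + 3x^5 + x^4 + 11x^3 + 3x^2 + 8x + 9 = (3x^2 + 3x + 8)·(x^4 + 4x^2 + 14x + 7) + (14x^3 + 3x^2 + 8x + 10). Hence a·b ≡ 14x^3 + 3x^2 + 8x + 10 (mod f). (F_19[x]/(f) is a field with 19^4 = 130321 elements since f is irreducible of degree 4.)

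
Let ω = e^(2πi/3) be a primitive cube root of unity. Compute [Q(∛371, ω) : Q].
[Q(∛371, ω) : Q] = 6

[Q(∛371):Q] = 3 (min poly x^3 - 371, irreducible since 371 is not a perfect cube). [Q(ω):Q] = 2 (min poly x^2 + x + 1). Since Q(∛371) ⊂ R and ω ∉ R, we have ω ∉ Q(∛371), so x^2 + x + 1 remains irreducible over Q(∛371) and [Q(∛371, ω) : Q(∛371)] = 2. By the tower law, [Q(∛371, ω) : Q] = 3 · 2 = 6. (In fact Q(∛371, ω) is the splitting field of x^3 - 371 over Q.)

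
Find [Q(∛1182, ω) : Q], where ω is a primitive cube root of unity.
[Q(∛1182, ω) : Q] = 6

[Q(∛1182):Q] = 3 (min poly x^3 - 1182, irreducible since 1182 is not a perfect cube). [Q(ω):Q] = 2 (min poly x^2 + x + 1). Since Q(∛1182) ⊂ R and ω ∉ R, we have ω ∉ Q(∛1182), so x^2 + x + 1 remains irreducible over Q(∛1182) and [Q(∛1182, ω) : Q(∛1182)] = 2. By the tower law, [Q(∛1182, ω) : Q] = 3 · 2 = 6. (In fact Q(∛1182, ω) is the splitting field of x^3 - 1182 over Q.)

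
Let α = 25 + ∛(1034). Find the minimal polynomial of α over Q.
m_α(x) = x^3 - 75x^2 + 1875x - 16659

Set β = α - 25 = ∛(1034), so β^3 = 1034. Then (α - 25)^3 - 1034 = 0, i.e. α is a root of g(x) = (x - 25)^3 - 1034 = x^3 - 75x^2 + 1875x - 16659. Since g(x) = h(x - 25) where h(x) = x^3 - 1034, and h is irreducible over Q (because 1034 is not a perfect cube, so h has no rational root, and a monic cubic with no rational root is irreducible), g is also irreducible (irreducibility is preserved under the substitution x → x - 25). Hence m_α(x) = x^3 - 75x^2 + 1875x - 16659.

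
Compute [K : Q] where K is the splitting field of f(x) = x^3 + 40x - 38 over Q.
[K : Q] = 6

By the rational root test, any rational root of the monic integer polynomial f(x) = x^3 + 40x - 38 must be an integer dividing the constant term -38, i.e. one of ±{1, 2, 19, 38}. Evaluating: f(1) = 3, f(-1) = -79, f(2) = 50, f(-2) = -126, f(19) = 7581, f(-19) = -7657, f(38) = 56354, f(-38) = -56430; none is 0, so f has no rational root and is therefore irreducible over Q (a cubic with no linear factor over a field is irreducible). For an irreducible cubic, the Galois group is A_3 or S_3 according as the discriminant disc(f) = -4a^3 - 27b^2 = -4·(40)^3 - 27·(-38)^2 = -294988 is or is not a square in Q. Here disc(f) = -294988 is not a perfect square in Q, so the Galois group of f over Q is not contained in A_3 and must be all of S_3. The splitting field has degree |S_3| = 6 over Q, so [K : Q] = 6.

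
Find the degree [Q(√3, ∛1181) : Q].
[Q(√3, ∛1181) : Q] = 6

Let L = Q(√3, ∛1181). Since Q(√3) ⊂ L and [Q(√3):Q] = 2, the tower law gives 2 | [L:Q]. Likewise Q(∛1181) ⊂ L with [Q(∛1181):Q] = 3 (because 1181 is not a perfect cube), so 3 | [L:Q]. As gcd(2,3) = 1, [L:Q] is divisible by 6. Conversely L is generated over Q by √3 and ∛1181, so [L:Q] ≤ 2·3 = 6. Therefore [Q(√3, ∛1181) : Q] = 6.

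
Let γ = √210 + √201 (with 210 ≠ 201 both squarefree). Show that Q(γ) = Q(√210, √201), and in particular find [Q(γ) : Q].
[Q(γ) : Q] = 4 (equivalently, Q(γ) = Q(√210, √201))

Obviously Q(γ) ⊆ Q(√210, √201), and [Q(√210, √201):Q] = 4 (since 210, 201 are distinct squarefree integers > 1 with 42210 not a perfect square). To show equality we compute the minimal polynomial of γ. From γ = √210 + √201: γ^2 = 210 + 2√(42210) + 201 = 411 + 2√(42210), so γ^2 - 411 = 2√(42210); squaring, (γ^2 - 411)^2 = 4·42210, i.e. γ^4 - 822γ^2 + 168921 - 168840 = 0, i.e. γ^4 - 822γ^2 + 81 = 0. So γ is a root of x^4 - 822x^2 + 81. This polynomial is irreducible over Q: it has no rational root (each ±√210 ± √201 is irrational), and any factorization into two quadratics over Q would force √(42210) ∈ Q (pairing opposite roots) or √210, √201 ∈ Q (other pairings), all impossible. Hence [Q(γ):Q] = 4 = [Q(√210, √201):Q], so Q(γ) = Q(√210, √201).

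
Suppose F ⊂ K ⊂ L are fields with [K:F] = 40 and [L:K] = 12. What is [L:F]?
[L:F] = 480

The tower law says that for any tower of field extensions F ⊂ K ⊂ L with finite degrees, [L:F] = [L:K] · [K:F]. Here this gives [L:F] = 12 · 40 = 480.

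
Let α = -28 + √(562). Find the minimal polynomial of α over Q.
m_α(x) = x^2 + 56x + 222

From α + 28 = √(562), squaring gives (α + 28)^2 = 562, i.e. α^2 + 56α + 784 = 562, so α^2 + 56α + 222 = 0. The discriminant of x^2 + 56x + 222 is (56)^2 - 4·(222) = 3136 - 888 = 2248, and 4·(562) is not a perfect square in Q since 562 is squarefree and ≠ 1. Hence x^2 + 56x + 222 is irreducible over Q and is the minimal polynomial of α.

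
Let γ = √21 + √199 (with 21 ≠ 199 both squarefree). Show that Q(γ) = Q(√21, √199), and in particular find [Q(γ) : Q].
[Q(γ) : Q] = 4 (equivalently, Q(γ) = Q(√21, √199))

Obviously Q(γ) ⊆ Q(√21, √199), and [Q(√21, √199):Q] = 4 (since 21, 199 are distinct squarefree integers > 1 with 4179 not a perfect square). To show equality we compute the minimal polynomial of γ. From γ = √21 + √199: γ^2 = 21 + 2√(4179) + 199 = 220 + 2√(4179), so γ^2 - 220 = 2√(4179); squaring, (γ^2 - 220)^2 = 4·4179, i.e. γ^4 - 440γ^2 + 48400 - 16716 = 0, i.e. γ^4 - 440γ^2 + 31684 = 0. So γ is a root of x^4 - 440x^2 + 31684. This polynomial is irreducible over Q: it has no rational root (each ±√21 ± √199 is irrational), and any factorization into two quadratics over Q would force √(4179) ∈ Q (pairing opposite roots) or √21, √199 ∈ Q (other pairings), all impossible. Hence [Q(γ):Q] = 4 = [Q(√21, √199):Q], so Q(γ) = Q(√21, √199).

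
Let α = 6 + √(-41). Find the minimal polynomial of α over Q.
m_α(x) = x^2 - 12x + 77

From α - 6 = √(-41), squaring gives (α - 6)^2 = -41, i.e. α^2 - 12α + 36 = -41, so α^2 - 12α + 77 = 0. The discriminant of x^2 - 12x + 77 is (-12)^2 - 4·(77) = 144 - 308 = -164, and 4·(-41) is not a perfect square in Q since -41 is squarefree and ≠ 1. Hence x^2 - 12x + 77 is irreducible over Q and is the minimal polynomial of α.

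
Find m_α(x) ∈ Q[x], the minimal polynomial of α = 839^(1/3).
m_α(x) = x^3 - 839

α satisfies α^3 = 839, so x^3 - 839 annihilates α. By the rational root test, a rational root p/q (in lowest terms) of x^3 - 839 would satisfy p^3 = 839 q^3, forcing q = 1 and p^3 = 839; but 839 is not a perfect cube, contradiction. A monic cubic over Q with no rational root is irreducible (any nontrivial factorization would include a linear factor). Hence x^3 - 839 is the minimal polynomial of α, and in particular [Q(α):Q] = 3.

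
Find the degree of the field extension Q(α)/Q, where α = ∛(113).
[Q(α):Q] = 3

The minimal polynomial of α is x^3 - 113, irreducible over Q since 113 is not a perfect cube (so x^3 - 113 has no rational root). Hence [Q(α):Q] = deg(m_α) = 3.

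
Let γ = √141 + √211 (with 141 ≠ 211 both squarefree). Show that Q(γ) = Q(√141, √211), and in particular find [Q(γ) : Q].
[Q(γ) : Q] = 4 (equivalently, Q(γ) = Q(√141, √211))

Obviously Q(γ) ⊆ Q(√141, √211), and [Q(√141, √211):Q] = 4 (since 141, 211 are distinct squarefree integers > 1 with 29751 not a perfect square). To show equality we compute the minimal polynomial of γ. From γ = √141 + √211: γ^2 = 141 + 2√(29751) + 211 = 352 + 2√(29751), so γ^2 - 352 = 2√(29751); squaring, (γ^2 - 352)^2 = 4·29751, i.e. γ^4 - 704γ^2 + 123904 - 119004 = 0, i.e. γ^4 - 704γ^2 + 4900 = 0. So γ is a root of x^4 - 704x^2 + 4900. This polynomial is irreducible over Q: it has no rational root (each ±√141 ± √211 is irrational), and any factorization into two quadratics over Q would force √(29751) ∈ Q (pairing opposite roots) or √141, √211 ∈ Q (other pairings), all impossible. Hence [Q(γ):Q] = 4 = [Q(√141, √211):Q], so Q(γ) = Q(√141, √211).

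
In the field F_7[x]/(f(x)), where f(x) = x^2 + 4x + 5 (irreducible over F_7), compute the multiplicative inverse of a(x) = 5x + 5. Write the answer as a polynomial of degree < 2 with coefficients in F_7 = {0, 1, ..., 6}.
a(x)^(-1) ≡ 2x + 6 (mod f(x))

Since f is irreducible over F_7, F_7[x]/(f) is a field and a(x) ≠ 0 has an inverse. Apply the extended Euclidean algorithm to f(x) and a(x) in F_7[x]: f(x) = (3x + 2)·a(x) + (2). The last nonzero remainder is the constant 2 = gcd(f, a) in F_7. Back-substituting through the division chain expresses 2 = s(x)·a(x) + t(x)·f(x) with s(x) ≡ 4x + 5 (mod f), so (4x + 5)·a(x) ≡ 2 (mod f). Multiplying by 2^(-1) ≡ 4 in F_7 gives a(x)^(-1) ≡ 4·(4x + 5) ≡ 2x + 6 (mod f). Check: (5x + 5)·(2x + 6) = 3x^2 + 5x + 2 ≡ 1 (mod x^2 + 4x + 5).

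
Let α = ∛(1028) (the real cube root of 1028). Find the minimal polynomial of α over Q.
m_α(x) = x^3 - 1028

α satisfies α^3 = 1028, so x^3 - 1028 annihilates α. By the rational root test, a rational root p/q (in lowest terms) of x^3 - 1028 would satisfy p^3 = 1028 q^3, forcing q = 1 and p^3 = 1028; but 1028 is not a perfect cube, contradiction. A monic cubic over Q with no rational root is irreducible (any nontrivial factorization would include a linear factor). Hence x^3 - 1028 is the minimal polynomial of α, and in particular [Q(α):Q] = 3.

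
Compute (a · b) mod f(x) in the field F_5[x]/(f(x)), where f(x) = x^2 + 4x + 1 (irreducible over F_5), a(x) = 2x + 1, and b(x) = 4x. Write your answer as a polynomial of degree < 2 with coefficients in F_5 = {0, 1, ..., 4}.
a · b ≡ 2x + 2 (mod f(x))

Multiply in F_5[x]: a(x)·b(x) = (2x + 1)·(4x) = 3x^2 + 4x. This has degree ≥ 2, so divide by f(x) over F_5: 3x^2 + 4x = (3)·(x^2 + 4x + 1) + (2x + 2). Hence a·b ≡ 2x + 2 (mod f). (F_5[x]/(f) is a field with 5^2 = 25 elements since f is irreducible of degree 2.)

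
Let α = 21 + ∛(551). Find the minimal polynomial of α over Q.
m_α(x) = x^3 - 63x^2 + 1323x - 9812

Set β = α - 21 = ∛(551), so β^3 = 551. Then (α - 21)^3 - 551 = 0, i.e. α is a root of g(x) = (x - 21)^3 - 551 = x^3 - 63x^2 + 1323x - 9812. Since g(x) = h(x - 21) where h(x) = x^3 - 551, and h is irreducible over Q (because 551 is not a perfect cube, so h has no rational root, and a monic cubic with no rational root is irreducible), g is also irreducible (irreducibility is preserved under the substitution x → x - 21). Hence m_α(x) = x^3 - 63x^2 + 1323x - 9812.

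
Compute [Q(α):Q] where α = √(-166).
[Q(α):Q] = 2

[Q(α):Q] equals the degree of the minimal polynomial of α. Here α^2 = -166 and x^2 + 166 is irreducible (d = -166 is squarefree, ≠ 1, hence not a square), so deg(m_α) = 2. Thus [Q(α):Q] = 2.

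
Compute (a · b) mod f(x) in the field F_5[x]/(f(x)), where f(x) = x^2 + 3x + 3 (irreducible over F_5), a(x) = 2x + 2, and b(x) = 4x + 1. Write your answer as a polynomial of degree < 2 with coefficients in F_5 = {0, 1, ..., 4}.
a · b ≡ x + 3 (mod f(x))

Multiply in F_5[x]: a(x)·b(x) = (2x + 2)·(4x + 1) = 3x^2 + 2. This has degree ≥ 2, so divide by f(x) over F_5: 3x^2 + 2 = (3)·(x^2 + 3x + 3) + (x + 3). Hence a·b ≡ x + 3 (mod f). (F_5[x]/(f) is a field with 5^2 = 25 elements since f is irreducible of degree 2.)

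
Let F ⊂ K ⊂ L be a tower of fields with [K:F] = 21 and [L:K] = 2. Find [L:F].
[L:F] = 42

The tower law says that for any tower of field extensions F ⊂ K ⊂ L with finite degrees, [L:F] = [L:K] · [K:F]. Here this gives [L:F] = 2 · 21 = 42.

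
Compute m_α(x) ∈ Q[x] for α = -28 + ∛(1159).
m_α(x) = x^3 + 84x^2 + 2352x + 20793

Set β = α + 28 = ∛(1159), so β^3 = 1159. Then (α + 28)^3 - 1159 = 0, i.e. α is a root of g(x) = (x + 28)^3 - 1159 = x^3 + 84x^2 + 2352x + 20793. Since g(x) = h(x + 28) where h(x) = x^3 - 1159, and h is irreducible over Q (because 1159 is not a perfect cube, so h has no rational root, and a monic cubic with no rational root is irreducible), g is also irreducible (irreducibility is preserved under the substitution x → x + 28). Hence m_α(x) = x^3 + 84x^2 + 2352x + 20793.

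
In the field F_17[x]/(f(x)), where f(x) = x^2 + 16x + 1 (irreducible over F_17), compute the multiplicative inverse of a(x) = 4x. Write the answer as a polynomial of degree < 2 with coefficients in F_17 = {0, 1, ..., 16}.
a(x)^(-1) ≡ 4x + 13 (mod f(x))

Since f is irreducible over F_17, F_17[x]/(f) is a field and a(x) ≠ 0 has an inverse. Apply the extended Euclidean algorithm to f(x) and a(x) in F_17[x]: f(x) = (13x + 4)·a(x) + (1). The last nonzero remainder is the constant 1 = gcd(f, a) in F_17. Back-substituting through the division chain expresses 1 = s(x)·a(x) + t(x)·f(x) with s(x) ≡ 4x + 13 (mod f), so a(x)^(-1) ≡ s(x) = 4x + 13 (mod f). Check: (4x)·(4x + 13) = 16x^2 + x ≡ 1 (mod x^2 + 16x + 1).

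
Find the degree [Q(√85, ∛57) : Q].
[Q(√85, ∛57) : Q] = 6

Let L = Q(√85, ∛57). Since Q(√85) ⊂ L and [Q(√85):Q] = 2, the tower law gives 2 | [L:Q]. Likewise Q(∛57) ⊂ L with [Q(∛57):Q] = 3 (because 57 is not a perfect cube), so 3 | [L:Q]. As gcd(2,3) = 1, [L:Q] is divisible by 6. Conversely L is generated over Q by √85 and ∛57, so [L:Q] ≤ 2·3 = 6. Therefore [Q(√85, ∛57) : Q] = 6.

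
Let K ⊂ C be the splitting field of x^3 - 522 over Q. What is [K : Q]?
[K : Q] = 6

The roots of x^3 - 522 are ∛522, ω∛522, ω^2∛522 where ω = e^(2πi/3) is a primitive cube root of unity, so K = Q(∛522, ω). Now [Q(∛522):Q] = 3 (since 522 is not a perfect cube, x^3 - 522 is irreducible) and [Q(ω):Q] = 2. Both 2 and 3 divide [K:Q], and [K:Q] ≤ 3·2 = 6, so [K:Q] = 6. (Equivalently: Q(∛522) ⊂ R but ω ∉ R, so [K : Q(∛522)] = 2.)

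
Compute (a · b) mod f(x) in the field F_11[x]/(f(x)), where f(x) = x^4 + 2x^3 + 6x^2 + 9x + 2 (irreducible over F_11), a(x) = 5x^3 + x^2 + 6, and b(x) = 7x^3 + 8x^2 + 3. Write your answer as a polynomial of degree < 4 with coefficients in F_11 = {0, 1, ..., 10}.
a · b ≡ 5x^3 + 2x^2 + 9x (mod f(x))

Multiply in F_11[x]: a(x)·b(x) = (5x^3 + x^2 + 6)·(7x^3 + 8x^2 + 3) = 2x^6 + 3x^5 + 8x^4 + 2x^3 + 7x^2 + 7. This has degree ≥ 4, so divide by f(x) over F_11: 2x^6 + 3x^5 + 8x^4 + 2x^3 + 7x^2 + 7 = (2x^2 + 10x + 9)·(x^4 + 2x^3 + 6x^2 + 9x + 2) + (5x^3 + 2x^2 + 9x). Hence a·b ≡ 5x^3 + 2x^2 + 9x (mod f). (F_11[x]/(f) is a field with 11^4 = 14641 elements since f is irreducible of degree 4.)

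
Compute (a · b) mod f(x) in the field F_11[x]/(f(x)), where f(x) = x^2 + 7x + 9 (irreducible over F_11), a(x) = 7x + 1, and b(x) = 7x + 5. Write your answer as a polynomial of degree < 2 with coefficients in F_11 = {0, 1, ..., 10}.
a · b ≡ 7x + 4 (mod f(x))

Multiply in F_11[x]: a(x)·b(x) = (7x + 1)·(7x + 5) = 5x^2 + 9x + 5. This has degree ≥ 2, so divide by f(x) over F_11: 5x^2 + 9x + 5 = (5)·(x^2 + 7x + 9) + (7x + 4). Hence a·b ≡ 7x + 4 (mod f). (F_11[x]/(f) is a field with 11^2 = 121 elements since f is irreducible of degree 2.)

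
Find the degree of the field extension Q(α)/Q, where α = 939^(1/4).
[Q(α):Q] = 4

α is a root of x^4 - 939. By Eisenstein's criterion at the prime p = 3 (which divides the constant term 939 but p^2 = 9 does not, since 939 is squarefree), x^4 - 939 is irreducible over Q. Hence [Q(α):Q] = 4.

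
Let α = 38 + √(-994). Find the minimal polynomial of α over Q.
m_α(x) = x^2 - 76x + 2438

From α - 38 = √(-994), squaring gives (α - 38)^2 = -994, i.e. α^2 - 76α + 1444 = -994, so α^2 - 76α + 2438 = 0. The discriminant of x^2 - 76x + 2438 is (-76)^2 - 4·(2438) = 5776 - 9752 = -3976, and 4·(-994) is not a perfect square in Q since -994 is squarefree and ≠ 1. Hence x^2 - 76x + 2438 is irreducible over Q and is the minimal polynomial of α.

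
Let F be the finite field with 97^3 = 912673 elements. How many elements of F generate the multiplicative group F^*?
There are φ(912672) = 304128 primitive elements

F_q^* is cyclic of order q - 1 = 912672. A cyclic group of order m has exactly φ(m) generators. Here m = 912672 = 2^5 · 3^2 · 3169, so the number of primitive elements is φ(912672) = 304128.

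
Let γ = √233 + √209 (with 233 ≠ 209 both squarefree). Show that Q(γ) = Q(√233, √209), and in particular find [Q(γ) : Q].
[Q(γ) : Q] = 4 (equivalently, Q(γ) = Q(√233, √209))

Obviously Q(γ) ⊆ Q(√233, √209), and [Q(√233, √209):Q] = 4 (since 233, 209 are distinct squarefree integers > 1 with 48697 not a perfect square). To show equality we compute the minimal polynomial of γ. From γ = √233 + √209: γ^2 = 233 + 2√(48697) + 209 = 442 + 2√(48697), so γ^2 - 442 = 2√(48697); squaring, (γ^2 - 442)^2 = 4·48697, i.e. γ^4 - 884γ^2 + 195364 - 194788 = 0, i.e. γ^4 - 884γ^2 + 576 = 0. So γ is a root of x^4 - 884x^2 + 576. This polynomial is irreducible over Q: it has no rational root (each ±√233 ± √209 is irrational), and any factorization into two quadratics over Q would force √(48697) ∈ Q (pairing opposite roots) or √233, √209 ∈ Q (other pairings), all impossible. Hence [Q(γ):Q] = 4 = [Q(√233, √209):Q], so Q(γ) = Q(√233, √209).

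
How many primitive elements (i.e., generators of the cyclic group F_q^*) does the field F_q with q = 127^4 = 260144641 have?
There are φ(260144640) = 59424768 primitive elements

F_q^* is cyclic of order q - 1 = 260144640. A cyclic group of order m has exactly φ(m) generators. Here m = 260144640 = 2^9 · 3^2 · 5 · 7 · 1613, so the number of primitive elements is φ(260144640) = 59424768.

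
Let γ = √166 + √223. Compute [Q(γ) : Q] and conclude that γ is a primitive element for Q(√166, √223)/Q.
[Q(γ) : Q] = 4 (equivalently, Q(γ) = Q(√166, √223))

Obviously Q(γ) ⊆ Q(√166, √223), and [Q(√166, √223):Q] = 4 (since 166, 223 are distinct squarefree integers > 1 with 37018 not a perfect square). To show equality we compute the minimal polynomial of γ. From γ = √166 + √223: γ^2 = 166 + 2√(37018) + 223 = 389 + 2√(37018), so γ^2 - 389 = 2√(37018); squaring, (γ^2 - 389)^2 = 4·37018, i.e. γ^4 - 778γ^2 + 151321 - 148072 = 0, i.e. γ^4 - 778γ^2 + 3249 = 0. So γ is a root of x^4 - 778x^2 + 3249. This polynomial is irreducible over Q: it has no rational root (each ±√166 ± √223 is irrational), and any factorization into two quadratics over Q would force √(37018) ∈ Q (pairing opposite roots) or √166, √223 ∈ Q (other pairings), all impossible. Hence [Q(γ):Q] = 4 = [Q(√166, √223):Q], so Q(γ) = Q(√166, √223).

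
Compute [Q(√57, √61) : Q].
[Q(√57, √61) : Q] = 4

[Q(√57):Q] = 2 (min poly x^2 - 57, irreducible since 57 is squarefree > 1). For the top step, suppose √61 ∈ Q(√57), say √61 = c + d√57 with c, d ∈ Q. Squaring: 61 = c^2 + 57d^2 + 2cd√57. Since √57 ∉ Q this forces 2cd = 0. If d = 0 then √61 = c ∈ Q, contradicting 61 squarefree > 1. If c = 0 then 61 = 57d^2, so 57·61 = (57d)^2 is a perfect square in Q — but 57·61 = 3477 is not a perfect square (since 57 and 61 are distinct squarefree integers). Contradiction. Hence √61 ∉ Q(√57), so x^2 - 61 stays irreducible over Q(√57) and [Q(√57, √61) : Q(√57)] = 2. By the tower law, [Q(√57, √61) : Q] = 2 · 2 = 4.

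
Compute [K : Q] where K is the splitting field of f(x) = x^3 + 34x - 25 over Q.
[K : Q] = 6

By the rational root test, any rational root of the monic integer polynomial f(x) = x^3 + 34x - 25 must be an integer dividing the constant term -25, i.e. one of ±{1, 5, 25}. Evaluating: f(1) = 10, f(-1) = -60, f(5) = 270, f(-5) = -320, f(25) = 16450, f(-25) = -16500; none is 0, so f has no rational root and is therefore irreducible over Q (a cubic with no linear factor over a field is irreducible). For an irreducible cubic, the Galois group is A_3 or S_3 according as the discriminant disc(f) = -4a^3 - 27b^2 = -4·(34)^3 - 27·(-25)^2 = -174091 is or is not a square in Q. Here disc(f) = -174091 is not a perfect square in Q, so the Galois group of f over Q is not contained in A_3 and must be all of S_3. The splitting field has degree |S_3| = 6 over Q, so [K : Q] = 6.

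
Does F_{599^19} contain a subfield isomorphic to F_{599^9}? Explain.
No: F_{599^9} is not a subfield of F_{599^19}

F_{p^m} embeds in F_{p^n} iff m | n. Here 9 ∤ 19 (since 19 = 2·9 + 1 with remainder 1 ≠ 0), so F_{599^9} is not a subfield of F_{599^19}. Equivalently: if it were, the tower law would give 9 = [F_{599^9}:F_599] dividing [F_{599^19}:F_599] = 19, contradiction.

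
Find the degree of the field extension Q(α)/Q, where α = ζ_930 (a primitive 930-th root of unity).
[Q(α):Q] = 240

The minimal polynomial of ζ_930 over Q is the 930-th cyclotomic polynomial Φ_930(x), which is irreducible over Q and has degree φ(930) = 240. Hence [Q(α):Q] = φ(930) = 240.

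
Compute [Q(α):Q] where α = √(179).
[Q(α):Q] = 2

[Q(α):Q] equals the degree of the minimal polynomial of α. Here α^2 = 179 and x^2 - 179 is irreducible (d = 179 is squarefree, ≠ 1, hence not a square), so deg(m_α) = 2. Thus [Q(α):Q] = 2.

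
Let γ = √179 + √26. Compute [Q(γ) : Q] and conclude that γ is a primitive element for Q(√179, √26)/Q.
[Q(γ) : Q] = 4 (equivalently, Q(γ) = Q(√179, √26))

Obviously Q(γ) ⊆ Q(√179, √26), and [Q(√179, √26):Q] = 4 (since 179, 26 are distinct squarefree integers > 1 with 4654 not a perfect square). To show equality we compute the minimal polynomial of γ. From γ = √179 + √26: γ^2 = 179 + 2√(4654) + 26 = 205 + 2√(4654), so γ^2 - 205 = 2√(4654); squaring, (γ^2 - 205)^2 = 4·4654, i.e. γ^4 - 410γ^2 + 42025 - 18616 = 0, i.e. γ^4 - 410γ^2 + 23409 = 0. So γ is a root of x^4 - 410x^2 + 23409. This polynomial is irreducible over Q: it has no rational root (each ±√179 ± √26 is irrational), and any factorization into two quadratics over Q would force √(4654) ∈ Q (pairing opposite roots) or √179, √26 ∈ Q (other pairings), all impossible. Hence [Q(γ):Q] = 4 = [Q(√179, √26):Q], so Q(γ) = Q(√179, √26).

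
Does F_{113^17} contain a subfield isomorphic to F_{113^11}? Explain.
No: F_{113^11} is not a subfield of F_{113^17}

F_{p^m} embeds in F_{p^n} iff m | n. Here 11 ∤ 17 (since 17 = 1·11 + 6 with remainder 6 ≠ 0), so F_{113^11} is not a subfield of F_{113^17}. Equivalently: if it were, the tower law would give 11 = [F_{113^11}:F_113] dividing [F_{113^17}:F_113] = 17, contradiction.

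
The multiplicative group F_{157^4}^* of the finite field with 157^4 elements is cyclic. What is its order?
|F_{157^4}^*| = 607573200

F_{157^4} has 157^4 = 607573201 elements; its multiplicative group consists of all nonzero elements, so |F_{157^4}^*| = 607573201 - 1 = 607573200. (It is cyclic since any finite subgroup of the multiplicative group of a field is cyclic.)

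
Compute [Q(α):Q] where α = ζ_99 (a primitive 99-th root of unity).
[Q(α):Q] = 60

The minimal polynomial of ζ_99 over Q is the 99-th cyclotomic polynomial Φ_99(x), which is irreducible over Q and has degree φ(99) = 60. Hence [Q(α):Q] = φ(99) = 60.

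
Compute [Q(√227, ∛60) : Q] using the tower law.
[Q(√227, ∛60) : Q] = 6

Let L = Q(√227, ∛60). Since Q(√227) ⊂ L and [Q(√227):Q] = 2, the tower law gives 2 | [L:Q]. Likewise Q(∛60) ⊂ L with [Q(∛60):Q] = 3 (because 60 is not a perfect cube), so 3 | [L:Q]. As gcd(2,3) = 1, [L:Q] is divisible by 6. Conversely L is generated over Q by √227 and ∛60, so [L:Q] ≤ 2·3 = 6. Therefore [Q(√227, ∛60) : Q] = 6.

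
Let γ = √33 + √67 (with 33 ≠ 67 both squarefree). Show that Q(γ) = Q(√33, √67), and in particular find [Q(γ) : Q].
[Q(γ) : Q] = 4 (equivalently, Q(γ) = Q(√33, √67))

Obviously Q(γ) ⊆ Q(√33, √67), and [Q(√33, √67):Q] = 4 (since 33, 67 are distinct squarefree integers > 1 with 2211 not a perfect square). To show equality we compute the minimal polynomial of γ. From γ = √33 + √67: γ^2 = 33 + 2√(2211) + 67 = 100 + 2√(2211), so γ^2 - 100 = 2√(2211); squaring, (γ^2 - 100)^2 = 4·2211, i.e. γ^4 - 200γ^2 + 10000 - 8844 = 0, i.e. γ^4 - 200γ^2 + 1156 = 0. So γ is a root of x^4 - 200x^2 + 1156. This polynomial is irreducible over Q: it has no rational root (each ±√33 ± √67 is irrational), and any factorization into two quadratics over Q would force √(2211) ∈ Q (pairing opposite roots) or √33, √67 ∈ Q (other pairings), all impossible. Hence [Q(γ):Q] = 4 = [Q(√33, √67):Q], so Q(γ) = Q(√33, √67).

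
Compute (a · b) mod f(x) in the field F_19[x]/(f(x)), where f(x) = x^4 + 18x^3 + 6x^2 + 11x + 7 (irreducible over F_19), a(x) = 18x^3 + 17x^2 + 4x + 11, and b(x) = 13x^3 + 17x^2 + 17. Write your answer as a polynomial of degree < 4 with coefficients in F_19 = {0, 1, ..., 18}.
a · b ≡ 10x^3 + 12x^2 + x + 2 (mod f(x))

Multiply in F_19[x]: a(x)·b(x) = (18x^3 + 17x^2 + 4x + 11)·(13x^3 + 17x^2 + 17) = 6x^6 + 14x^5 + 18x^4 + 4x^3 + x^2 + 11x + 16. This has degree ≥ 4, so divide by f(x) over F_19: 6x^6 + 14x^5 + 18x^4 + 4x^3 + x^2 + 11x + 16 = (6x^2 + x + 2)·(x^4 + 18x^3 + 6x^2 + 11x + 7) + (10x^3 + 12x^2 + x + 2). Hence a·b ≡ 10x^3 + 12x^2 + x + 2 (mod f). (F_19[x]/(f) is a field with 19^4 = 130321 elements since f is irreducible of degree 4.)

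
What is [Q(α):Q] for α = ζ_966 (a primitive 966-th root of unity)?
[Q(α):Q] = 264

The minimal polynomial of ζ_966 over Q is the 966-th cyclotomic polynomial Φ_966(x), which is irreducible over Q and has degree φ(966) = 264. Hence [Q(α):Q] = φ(966) = 264.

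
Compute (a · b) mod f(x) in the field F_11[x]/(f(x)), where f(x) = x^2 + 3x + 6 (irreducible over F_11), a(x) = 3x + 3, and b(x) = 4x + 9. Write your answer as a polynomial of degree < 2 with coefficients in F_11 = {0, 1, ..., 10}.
a · b ≡ 3x + 10 (mod f(x))

Multiply in F_11[x]: a(x)·b(x) = (3x + 3)·(4x + 9) = x^2 + 6x + 5. This has degree ≥ 2, so divide by f(x) over F_11: x^2 + 6x + 5 = (1)·(x^2 + 3x + 6) + (3x + 10). Hence a·b ≡ 3x + 10 (mod f). (F_11[x]/(f) is a field with 11^2 = 121 elements since f is irreducible of degree 2.)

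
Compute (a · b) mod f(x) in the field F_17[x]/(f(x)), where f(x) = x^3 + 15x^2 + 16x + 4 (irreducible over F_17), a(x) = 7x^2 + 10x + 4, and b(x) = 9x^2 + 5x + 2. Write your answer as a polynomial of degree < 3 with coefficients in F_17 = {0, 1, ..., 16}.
a · b ≡ 2x^2 + 5x + 7 (mod f(x))

Multiply in F_17[x]: a(x)·b(x) = (7x^2 + 10x + 4)·(9x^2 + 5x + 2) = 12x^4 + 6x^3 + 15x^2 + 6x + 8. This has degree ≥ 3, so divide by f(x) over F_17: 12x^4 + 6x^3 + 15x^2 + 6x + 8 = (12x + 13)·(x^3 + 15x^2 + 16x + 4) + (2x^2 + 5x + 7). Hence a·b ≡ 2x^2 + 5x + 7 (mod f). (F_17[x]/(f) is a field with 17^3 = 4913 elements since f is irreducible of degree 3.)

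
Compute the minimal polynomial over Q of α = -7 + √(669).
m_α(x) = x^2 + 14x - 620

From α + 7 = √(669), squaring gives (α + 7)^2 = 669, i.e. α^2 + 14α + 49 = 669, so α^2 + 14α - 620 = 0. The discriminant of x^2 + 14x - 620 is (14)^2 - 4·(-620) = 196 + 2480 = 2676, and 4·(669) is not a perfect square in Q since 669 is squarefree and ≠ 1. Hence x^2 + 14x - 620 is irreducible over Q and is the minimal polynomial of α.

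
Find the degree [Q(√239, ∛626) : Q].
[Q(√239, ∛626) : Q] = 6

Let L = Q(√239, ∛626). Since Q(√239) ⊂ L and [Q(√239):Q] = 2, the tower law gives 2 | [L:Q]. Likewise Q(∛626) ⊂ L with [Q(∛626):Q] = 3 (because 626 is not a perfect cube), so 3 | [L:Q]. As gcd(2,3) = 1, [L:Q] is divisible by 6. Conversely L is generated over Q by √239 and ∛626, so [L:Q] ≤ 2·3 = 6. Therefore [Q(√239, ∛626) : Q] = 6.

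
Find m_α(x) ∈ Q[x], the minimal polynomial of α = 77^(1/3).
m_α(x) = x^3 - 77

α satisfies α^3 = 77, so x^3 - 77 annihilates α. By the rational root test, a rational root p/q (in lowest terms) of x^3 - 77 would satisfy p^3 = 77 q^3, forcing q = 1 and p^3 = 77; but 77 is not a perfect cube, contradiction. A monic cubic over Q with no rational root is irreducible (any nontrivial factorization would include a linear factor). Hence x^3 - 77 is the minimal polynomial of α, and in particular [Q(α):Q] = 3.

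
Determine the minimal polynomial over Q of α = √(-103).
m_α(x) = x^2 + 103

α satisfies α^2 + 103 = 0, so x^2 + 103 annihilates α. Since d = -103 is squarefree and ≠ 1, it is not a perfect square in Q, so x^2 + 103 has no rational root and is therefore irreducible over Q (a degree-2 polynomial over a field is irreducible iff it has no root). Hence m_α(x) = x^2 + 103.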